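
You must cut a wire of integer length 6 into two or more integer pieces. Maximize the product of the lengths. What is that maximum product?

Let m[k] be the best product for length k (with at least one cut). For each first piece i, the rest contributes max(k−i, m[k−i]).
m[2] = 1×max(1,0) = 1×1 = 1
m[3] = max(1×2, 2×1) = 2
m[4] = max(1×3, 2×2, 3×1) = 4
m[5] = max(1×4, 2×3, 3×2, 4×1) = 6
m[6] = max(1×6, 2×4, 3×3, 4×2, 5×1) = 9
One optimal split: 3 + 3; product 3×3 = 9.

9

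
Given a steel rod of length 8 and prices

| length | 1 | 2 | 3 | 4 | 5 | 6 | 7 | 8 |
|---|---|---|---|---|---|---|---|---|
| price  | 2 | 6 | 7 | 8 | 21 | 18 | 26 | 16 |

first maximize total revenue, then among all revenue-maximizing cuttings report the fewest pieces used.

Build r[k] bottom-up: r[k] = max over allowed piece i of (p[i] + r[k−i]).
r[1] = 2
r[2] = 6
r[3] = 8  (first piece 1, then r[2]=6)
r[4] = 12  (first piece 2, then r[2]=6)
r[5] = 21
r[6] = 23  (first piece 1, then r[5]=21)
r[7] = 27  (first piece 2, then r[5]=21)
r[8] = 29  (first piece 1, then r[7]=27)
Maximum revenue is $29.
Now minimize piece count subject to staying optimal: for each k, pieces[k] = 1 + min over i with p[i]+r[k−i]=r[k] of pieces[k−i].
pieces[5] = 1
pieces[6] = 2
pieces[7] = 2
pieces[8] = 3

3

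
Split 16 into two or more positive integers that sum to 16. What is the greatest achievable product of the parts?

Define g[k] = max over 1≤i<k of i · max(k−i, g[k−i]); the inner max lets the remainder stay uncut if that's better.
Small cases: g[2]=1, g[3]=2, g[4]=4, g[5]=6, g[6]=9, g[7]=12, g[8]=18, g[9]=27, g[10]=36, g[11]=54.
g[12] = 3×max(9,27) = 3×27 = 81
g[13] = 2×max(11,54) = 2×54 = 108
g[14] = 2×max(12,81) = 2×81 = 162
g[15] = 3×max(12,81) = 3×81 = 243
g[16] = 2×max(14,162) = 2×162 = 324
One optimal split: 3 + 3 + 3 + 3 + 2 + 2; product 3×3×3×3×2×2 = 324.

324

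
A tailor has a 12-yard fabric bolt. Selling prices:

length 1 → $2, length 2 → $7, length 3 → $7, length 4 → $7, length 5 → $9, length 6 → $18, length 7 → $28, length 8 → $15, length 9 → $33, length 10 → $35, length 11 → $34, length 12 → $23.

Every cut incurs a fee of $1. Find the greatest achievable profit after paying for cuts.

41

Let v[k] be the best obtainable value from length k. For each k, try every first piece i and keep the best of price[i] + v[k−i] minus the 1 cut fee when i<k.
v[1] = 2
v[2] = 7
v[3] = 8  (first piece 1, then v[2]=7)
v[4] = 13  (first piece 2, then v[2]=7)
v[5] = 14  (first piece 1, then v[4]=13)
v[6] = 19  (first piece 2, then v[4]=13)
v[7] = 28
v[8] = 29  (first piece 1, then v[7]=28)
v[9] = 34  (first piece 2, then v[7]=28)
v[10] = 35  (first piece 1, then v[9]=34)
v[11] = 40  (first piece 2, then v[9]=34)
v[12] = 41  (first piece 1, then v[11]=40)
One optimal plan: pieces 7 + 2 + 2 + 1 (3 cuts) → $44 − $3 = $41.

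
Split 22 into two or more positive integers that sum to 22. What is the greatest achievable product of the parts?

2916

Fill P[k] for k=2..22: at each k try every first piece i and multiply by the better of (k−i) uncut or P[k−i].
Small cases: P[2]=1, P[3]=2, P[4]=4, P[5]=6, P[6]=9, P[7]=12, P[8]=18, P[9]=27, P[10]=36, P[11]=54, P[12]=81, P[13]=108, P[14]=162, P[15]=243.
P[16] = max(1×243, 2×162, 3×108, …, 14×2, 15×1) = 324
P[17] = max(1×324, 2×243, 3×162, …, 15×2, 16×1) = 486
P[18] = max(1×486, 2×324, 3×243, …, 16×2, 17×1) = 729
P[19] = max(1×729, 2×486, 3×324, …, 17×2, 18×1) = 972
P[20] = max(1×972, 2×729, 3×486, …, 18×2, 19×1) = 1458
P[21] = max(1×1458, 2×972, 3×729, …, 19×2, 20×1) = 2187
P[22] = max(1×2187, 2×1458, 3×972, …, 20×2, 21×1) = 2916
One optimal split: 3 + 3 + 3 + 3 + 3 + 3 + 2 + 2; product 3×3×3×3×3×3×2×2 = 2916.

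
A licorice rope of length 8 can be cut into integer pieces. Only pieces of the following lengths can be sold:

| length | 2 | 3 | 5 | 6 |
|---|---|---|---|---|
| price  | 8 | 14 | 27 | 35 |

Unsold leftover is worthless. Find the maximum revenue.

Consider every possible first cut. best[k] is the best of p[i]+best[k−i] over all sellable i≤k.
best[1] = 0
best[2] = 8
best[3] = max(8+0, 14+0) = 14
best[4] = max(8+8, 14+0) = 16
best[5] = max(8+14, 14+8, 27+0) = 27
best[6] = max(8+16, 14+14, 27+0, 35+0) = 35
best[7] = max(8+27, 14+16, 27+8, 35+0) = 35
best[8] = max(8+35, 14+27, 27+14, 35+8) = 43
One optimal cutting: 6 + 2 → ¢43.

43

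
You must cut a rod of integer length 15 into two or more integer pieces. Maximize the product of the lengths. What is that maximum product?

243

Fill f[k] for k=2..15: at each k try every first piece i and multiply by the better of (k−i) uncut or f[k−i].
f[2] = 1·max(1,0) = 1·1 = 1
f[3] = max(1·2, 2·1) = 2
f[4] = max(1·3, 2·2, 3·1) = 4
f[5] = max(1·4, 2·3, 3·2, 4·1) = 6
f[6] = max(1·6, 2·4, 3·3, 4·2, 5·1) = 9
f[7] = max(1·9, 2·6, 3·4, 4·3, 5·2, 6·1) = 12
f[8] = max(1·12, 2·9, 3·6, …, 6·2, 7·1) = 18
f[9] = max(1·18, 2·12, 3·9, …, 7·2, 8·1) = 27
f[10] = max(1·27, 2·18, 3·12, …, 8·2, 9·1) = 36
f[11] = max(1·36, 2·27, 3·18, …, 9·2, 10·1) = 54
f[12] = max(1·54, 2·36, 3·27, …, 10·2, 11·1) = 81
f[13] = max(1·81, 2·54, 3·36, …, 11·2, 12·1) = 108
f[14] = max(1·108, 2·81, 3·54, …, 12·2, 13·1) = 162
f[15] = max(1·162, 2·108, 3·81, …, 13·2, 14·1) = 243
One optimal split: 3 + 3 + 3 + 3 + 3; product 3·3·3·3·3 = 243.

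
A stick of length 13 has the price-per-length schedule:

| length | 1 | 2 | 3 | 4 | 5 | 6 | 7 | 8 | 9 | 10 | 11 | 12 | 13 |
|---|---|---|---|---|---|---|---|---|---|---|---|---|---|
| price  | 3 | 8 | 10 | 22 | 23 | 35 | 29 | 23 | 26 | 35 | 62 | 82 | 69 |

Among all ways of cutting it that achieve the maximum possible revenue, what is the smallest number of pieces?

2

Consider every possible first cut. r[k] is the best of p[i]+r[k−i] over all sellable i≤k.
r[1] = 3
r[2] = max(3+3, 8+0) = 8
r[3] = max(3+8, 8+3, 10+0) = 11
r[4] = max(3+11, 8+8, 10+3, 22+0) = 22
r[5] = max(3+22, 8+11, 10+8, 22+3, 23+0) = 25
r[6] = max(3+25, 8+22, 10+11, 22+8, 23+3, 35+0) = 35
r[7] = max(3+35, 8+25, 10+22, …, 35+3, 29+0) = 38
r[8] = max(3+38, 8+35, 10+25, …, 29+3, 23+0) = 44
r[9] = max(3+44, 8+38, 10+35, …, 23+3, 26+0) = 47
r[10] = max(3+47, 8+44, 10+38, …, 26+3, 35+0) = 57
r[11] = max(3+57, 8+47, 10+44, …, 35+3, 62+0) = 62
r[12] = max(3+62, 8+57, 10+47, …, 62+3, 82+0) = 82
r[13] = max(3+82, 8+62, 10+57, …, 82+3, 69+0) = 85
Maximum revenue is 85.
Now minimize piece count subject to staying optimal: for each k, pieces[k] = 1 + min over i with p[i]+r[k−i]=r[k] of pieces[k−i].
pieces[10] = 2
pieces[11] = 1
pieces[12] = 1
pieces[13] = 2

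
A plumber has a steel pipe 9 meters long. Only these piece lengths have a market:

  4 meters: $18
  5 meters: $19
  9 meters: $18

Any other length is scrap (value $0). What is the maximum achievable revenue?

37

Consider every possible first cut. f[k] is the best of p[i]+f[k−i] over all sellable i≤k.
f[1] = 0
f[2] = 0
f[3] = 0
f[4] = 18
f[5] = 19
f[6] = 19
f[7] = 19
f[8] = 36  (first piece 4, then f[4]=18)
f[9] = 37  (first piece 4, then f[5]=19)
One optimal cutting: 5 + 4 → $37.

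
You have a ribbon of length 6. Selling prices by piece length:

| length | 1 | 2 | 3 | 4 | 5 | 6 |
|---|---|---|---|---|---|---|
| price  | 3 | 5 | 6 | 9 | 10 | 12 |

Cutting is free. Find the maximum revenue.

Consider every possible first cut. r[k] is the best of p[i]+r[k−i] over all sellable i≤k.
r[1] = 3
r[2] = max(3+3, 5+0) = 6
r[3] = max(3+6, 5+3, 6+0) = 9
r[4] = max(3+9, 5+6, 6+3, 9+0) = 12
r[5] = max(3+12, 5+9, 6+6, 9+3, 10+0) = 15
r[6] = max(3+15, 5+12, 6+9, 9+6, 10+3, 12+0) = 18
One optimal cutting: 1 + 1 + 1 + 1 + 1 + 1 → ¢3 + ¢3 + ¢3 + ¢3 + ¢3 + ¢3 = ¢18.

18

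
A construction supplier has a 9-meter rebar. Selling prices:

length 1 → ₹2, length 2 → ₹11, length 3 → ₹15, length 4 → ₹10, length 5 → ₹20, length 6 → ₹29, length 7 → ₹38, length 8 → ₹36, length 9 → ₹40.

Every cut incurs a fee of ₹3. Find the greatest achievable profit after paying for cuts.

46

Let r[k] be the best obtainable value from length k. For each k, try every first piece i and keep the best of price[i] + r[k−i] minus the 3 cut fee when i<k.
r[1] = 2
r[2] = 11
r[3] = 15
r[4] = 19  (first piece 2, then r[2]=11)
r[5] = 23  (first piece 2, then r[3]=15)
r[6] = 29
r[7] = 38
r[8] = 37  (first piece 1, then r[7]=38)
r[9] = 46  (first piece 2, then r[7]=38)
One optimal plan: pieces 7 + 2 (1 cut) → ₹49 − ₹3 = ₹46.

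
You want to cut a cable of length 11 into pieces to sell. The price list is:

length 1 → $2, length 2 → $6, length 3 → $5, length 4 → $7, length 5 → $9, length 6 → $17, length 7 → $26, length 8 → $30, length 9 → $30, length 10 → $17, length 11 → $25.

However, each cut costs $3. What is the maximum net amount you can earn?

Consider every possible first cut. v[k] is the best of p[i]+v[k−i] over all sellable i≤k, charging 3 whenever i<k.
v[1] = 2
v[2] = 6
v[3] = 5  (first piece 1, then v[2]=6)
v[4] = 9  (first piece 2, then v[2]=6)
v[5] = 9
v[6] = 17
v[7] = 26
v[8] = 30
v[9] = 30
v[10] = 33  (first piece 2, then v[8]=30)
v[11] = 33  (first piece 2, then v[9]=30)
One optimal plan: pieces 9 + 2 (1 cut) → $36 − $3 = $33.

33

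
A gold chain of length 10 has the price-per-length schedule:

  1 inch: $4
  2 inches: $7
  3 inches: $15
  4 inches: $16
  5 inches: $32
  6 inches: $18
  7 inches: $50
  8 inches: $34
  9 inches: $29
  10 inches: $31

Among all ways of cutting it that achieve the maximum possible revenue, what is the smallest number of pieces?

2

Build r[k] bottom-up: r[k] = max over allowed piece i of (p[i] + r[k−i]).
r[1] = 4
r[2] = 8  (first piece 1, then r[1]=4)
r[3] = 15
r[4] = 19  (first piece 1, then r[3]=15)
r[5] = 32
r[6] = 36  (first piece 1, then r[5]=32)
r[7] = 50
r[8] = 54  (first piece 1, then r[7]=50)
r[9] = 58  (first piece 1, then r[8]=54)
r[10] = 65  (first piece 3, then r[7]=50)
Maximum revenue is $65.
Now minimize piece count subject to staying optimal: for each k, pieces[k] = 1 + min over i with p[i]+r[k−i]=r[k] of pieces[k−i].
pieces[7] = 1
pieces[8] = 2
pieces[9] = 3
pieces[10] = 2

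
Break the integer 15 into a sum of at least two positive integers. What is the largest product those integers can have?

Define f[k] = max over 1≤i<k of i · max(k−i, f[k−i]); the inner max lets the remainder stay uncut if that's better.
f[2] = 1*max(1,0) = 1*1 = 1
f[3] = max(1*2, 2*1) = 2
f[4] = max(1*3, 2*2, 3*1) = 4
f[5] = max(1*4, 2*3, 3*2, 4*1) = 6
f[6] = max(1*6, 2*4, 3*3, 4*2, 5*1) = 9
f[7] = max(1*9, 2*6, 3*4, 4*3, 5*2, 6*1) = 12
f[8] = max(1*12, 2*9, 3*6, …, 6*2, 7*1) = 18
f[9] = max(1*18, 2*12, 3*9, …, 7*2, 8*1) = 27
f[10] = max(1*27, 2*18, 3*12, …, 8*2, 9*1) = 36
f[11] = max(1*36, 2*27, 3*18, …, 9*2, 10*1) = 54
f[12] = max(1*54, 2*36, 3*27, …, 10*2, 11*1) = 81
f[13] = max(1*81, 2*54, 3*36, …, 11*2, 12*1) = 108
f[14] = max(1*108, 2*81, 3*54, …, 12*2, 13*1) = 162
f[15] = max(1*162, 2*108, 3*81, …, 13*2, 14*1) = 243
One optimal split: 3 + 3 + 3 + 3 + 3; product 3*3*3*3*3 = 243.

243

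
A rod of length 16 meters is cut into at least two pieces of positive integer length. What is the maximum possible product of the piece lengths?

324

Define g[k] = max over 1≤i<k of i · max(k−i, g[k−i]); the inner max lets the remainder stay uncut if that's better.
Small cases: g[2]=1, g[3]=2, g[4]=4, g[5]=6, g[6]=9, g[7]=12, g[8]=18.
g[9] = 3*max(6,9) = 3*9 = 27
g[10] = 2*max(8,18) = 2*18 = 36
g[11] = 2*max(9,27) = 2*27 = 54
g[12] = 3*max(9,27) = 3*27 = 81
g[13] = 2*max(11,54) = 2*54 = 108
g[14] = 2*max(12,81) = 2*81 = 162
g[15] = 3*max(12,81) = 3*81 = 243
g[16] = 2*max(14,162) = 2*162 = 324
One optimal split: 3 + 3 + 3 + 3 + 2 + 2; product 3*3*3*3*2*2 = 324.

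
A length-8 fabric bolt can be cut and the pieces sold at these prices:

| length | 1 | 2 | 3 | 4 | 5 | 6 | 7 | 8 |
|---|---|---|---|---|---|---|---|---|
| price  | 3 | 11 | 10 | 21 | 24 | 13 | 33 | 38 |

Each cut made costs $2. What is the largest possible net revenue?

40

Consider every possible first cut. net[k] is the best of p[i]+net[k−i] over all sellable i≤k, charging 2 whenever i<k.
net[1] = 3
net[2] = 11
net[3] = 12  (first piece 1, then net[2]=11)
net[4] = 21
net[5] = 24
net[6] = 30  (first piece 2, then net[4]=21)
net[7] = 33  (first piece 2, then net[5]=24)
net[8] = 40  (first piece 4, then net[4]=21)
One optimal plan: pieces 4 + 4 (1 cut) → $42 − $2 = $40.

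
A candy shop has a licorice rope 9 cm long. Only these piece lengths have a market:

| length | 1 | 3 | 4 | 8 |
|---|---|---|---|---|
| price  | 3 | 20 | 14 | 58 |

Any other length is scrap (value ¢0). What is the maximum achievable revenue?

Consider every possible first cut. f[k] is the best of p[i]+f[k−i] over all sellable i≤k.
f[1] = 3
f[2] = 6  (first piece 1, then f[1]=3)
f[3] = 20
f[4] = 23  (first piece 1, then f[3]=20)
f[5] = 26  (first piece 1, then f[4]=23)
f[6] = 40  (first piece 3, then f[3]=20)
f[7] = 43  (first piece 1, then f[6]=40)
f[8] = 58
f[9] = 61  (first piece 1, then f[8]=58)
One optimal cutting: 8 + 1 → ¢61.

61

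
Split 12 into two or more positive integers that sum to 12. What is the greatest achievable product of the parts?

81

Let prod[k] be the best product for length k (with at least one cut). For each first piece i, the rest contributes max(k−i, prod[k−i]).
Small cases: prod[2]=1, prod[3]=2, prod[4]=4, prod[5]=6, prod[6]=9.
prod[7] = 2*max(5,6) = 2*6 = 12
prod[8] = 2*max(6,9) = 2*9 = 18
prod[9] = 3*max(6,9) = 3*9 = 27
prod[10] = 2*max(8,18) = 2*18 = 36
prod[11] = 2*max(9,27) = 2*27 = 54
prod[12] = 3*max(9,27) = 3*27 = 81
One optimal split: 3 + 3 + 3 + 3; product 3*3*3*3 = 81.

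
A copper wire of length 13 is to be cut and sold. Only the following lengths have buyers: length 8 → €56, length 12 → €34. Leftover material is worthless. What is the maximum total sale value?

Let r[k] be the best obtainable value from length k. For each k, try every first piece i and keep the best of price[i] + r[k−i].
r[1] = 0
r[2] = 0
r[3] = 0
r[4] = 0
r[5] = 0
r[6] = 0
r[7] = 0
r[8] = 56
r[9] = 56
r[10] = 56
r[11] = 56
r[12] = max(56+0, 34+0) = 56
r[13] = max(56+0, 34+0) = 56
One optimal cutting: pieces 8 with 5 meters of scrap → €56.

56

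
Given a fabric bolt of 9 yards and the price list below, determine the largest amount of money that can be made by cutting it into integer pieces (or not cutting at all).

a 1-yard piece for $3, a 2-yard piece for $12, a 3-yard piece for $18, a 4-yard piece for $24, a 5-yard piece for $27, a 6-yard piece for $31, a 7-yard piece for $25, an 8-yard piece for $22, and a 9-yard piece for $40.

Consider every possible first cut. r[k] is the best of p[i]+r[k−i] over all sellable i≤k.
r[1] = 3
r[2] = max(3+3, 12+0) = 12
r[3] = max(3+12, 12+3, 18+0) = 18
r[4] = max(3+18, 12+12, 18+3, 24+0) = 24
r[5] = max(3+24, 12+18, 18+12, 24+3, 27+0) = 30
r[6] = max(3+30, 12+24, 18+18, 24+12, 27+3, 31+0) = 36
r[7] = max(3+36, 12+30, 18+24, …, 31+3, 25+0) = 42
r[8] = max(3+42, 12+36, 18+30, …, 25+3, 22+0) = 48
r[9] = max(3+48, 12+42, 18+36, …, 22+3, 40+0) = 54
One optimal cutting: 3 + 2 + 2 + 2 → $18 + $12 + $12 + $12 = $54.

54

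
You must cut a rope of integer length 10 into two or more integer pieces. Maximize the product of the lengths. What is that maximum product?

36

Define g[k] = max over 1≤i<k of i · max(k−i, g[k−i]); the inner max lets the remainder stay uncut if that's better.
g[2] = 1×max(1,0) = 1×1 = 1
g[3] = max(1×2, 2×1) = 2
g[4] = max(1×3, 2×2, 3×1) = 4
g[5] = max(1×4, 2×3, 3×2, 4×1) = 6
g[6] = max(1×6, 2×4, 3×3, 4×2, 5×1) = 9
g[7] = max(1×9, 2×6, 3×4, 4×3, 5×2, 6×1) = 12
g[8] = max(1×12, 2×9, 3×6, …, 6×2, 7×1) = 18
g[9] = max(1×18, 2×12, 3×9, …, 7×2, 8×1) = 27
g[10] = max(1×27, 2×18, 3×12, …, 8×2, 9×1) = 36
One optimal split: 3 + 3 + 2 + 2; product 3×3×2×2 = 36.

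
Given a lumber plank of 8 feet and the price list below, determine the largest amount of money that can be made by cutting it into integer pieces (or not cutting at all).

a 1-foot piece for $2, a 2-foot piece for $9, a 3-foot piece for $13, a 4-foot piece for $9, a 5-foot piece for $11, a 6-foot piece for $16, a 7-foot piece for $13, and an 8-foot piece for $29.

36

Consider every possible first cut. v[k] is the best of p[i]+v[k−i] over all sellable i≤k.
v[1] = 2
v[2] = max(2+2, 9+0) = 9
v[3] = max(2+9, 9+2, 13+0) = 13
v[4] = max(2+13, 9+9, 13+2, 9+0) = 18
v[5] = max(2+18, 9+13, 13+9, 9+2, 11+0) = 22
v[6] = max(2+22, 9+18, 13+13, 9+9, 11+2, 16+0) = 27
v[7] = max(2+27, 9+22, 13+18, …, 16+2, 13+0) = 31
v[8] = max(2+31, 9+27, 13+22, …, 13+2, 29+0) = 36
One optimal cutting: 2 + 2 + 2 + 2 → $9 + $9 + $9 + $9 = $36.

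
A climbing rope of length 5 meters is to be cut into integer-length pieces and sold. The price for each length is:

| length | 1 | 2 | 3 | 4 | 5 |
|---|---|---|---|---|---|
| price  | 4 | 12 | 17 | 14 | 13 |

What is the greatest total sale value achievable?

Consider every possible first cut. r[k] is the best of p[i]+r[k−i] over all sellable i≤k.
r[1] = 4
r[2] = max(4+4, 12+0) = 12
r[3] = max(4+12, 12+4, 17+0) = 17
r[4] = max(4+17, 12+12, 17+4, 14+0) = 24
r[5] = max(4+24, 12+17, 17+12, 14+4, 13+0) = 29
One optimal cutting: 3 + 2 → €17 + €12 = €29.

29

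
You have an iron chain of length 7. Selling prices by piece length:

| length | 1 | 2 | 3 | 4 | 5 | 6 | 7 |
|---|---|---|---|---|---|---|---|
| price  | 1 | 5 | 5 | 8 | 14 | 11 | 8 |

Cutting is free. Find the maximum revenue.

19

Build v[k] bottom-up: v[k] = max over allowed piece i of (p[i] + v[k−i]).
v[1] = 1
v[2] = 5
v[3] = 6  (first piece 1, then v[2]=5)
v[4] = 10  (first piece 2, then v[2]=5)
v[5] = 14
v[6] = 15  (first piece 1, then v[5]=14)
v[7] = 19  (first piece 2, then v[5]=14)
One optimal cutting: 5 + 2 → $14 + $5 = $19.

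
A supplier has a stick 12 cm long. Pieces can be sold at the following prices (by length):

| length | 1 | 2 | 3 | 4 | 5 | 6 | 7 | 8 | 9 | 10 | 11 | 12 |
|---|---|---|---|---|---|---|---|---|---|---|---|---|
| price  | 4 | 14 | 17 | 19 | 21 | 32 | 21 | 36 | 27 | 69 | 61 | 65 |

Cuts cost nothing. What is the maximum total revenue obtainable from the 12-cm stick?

Let r[k] be the best obtainable value from length k. For each k, try every first piece i and keep the best of price[i] + r[k−i].
r[1] = 4
r[2] = max(4+4, 14+0) = 14
r[3] = max(4+14, 14+4, 17+0) = 18
r[4] = max(4+18, 14+14, 17+4, 19+0) = 28
r[5] = max(4+28, 14+18, 17+14, 19+4, 21+0) = 32
r[6] = max(4+32, 14+28, 17+18, 19+14, 21+4, 32+0) = 42
r[7] = max(4+42, 14+32, 17+28, …, 32+4, 21+0) = 46
r[8] = max(4+46, 14+42, 17+32, …, 21+4, 36+0) = 56
r[9] = max(4+56, 14+46, 17+42, …, 36+4, 27+0) = 60
r[10] = max(4+60, 14+56, 17+46, …, 27+4, 69+0) = 70
r[11] = max(4+70, 14+60, 17+56, …, 69+4, 61+0) = 74
r[12] = max(4+74, 14+70, 17+60, …, 61+4, 65+0) = 84
One optimal cutting: 2 + 2 + 2 + 2 + 2 + 2 → 14 + 14 + 14 + 14 + 14 + 14 = 84.

84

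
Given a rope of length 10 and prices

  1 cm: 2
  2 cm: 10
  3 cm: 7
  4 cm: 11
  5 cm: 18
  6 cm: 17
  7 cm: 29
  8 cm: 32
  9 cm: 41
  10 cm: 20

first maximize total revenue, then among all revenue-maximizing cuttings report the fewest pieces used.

5

Build r[k] bottom-up: r[k] = max over allowed piece i of (p[i] + r[k−i]).
r[1] = 2
r[2] = max(2+2, 10+0) = 10
r[3] = max(2+10, 10+2, 7+0) = 12
r[4] = max(2+12, 10+10, 7+2, 11+0) = 20
r[5] = max(2+20, 10+12, 7+10, 11+2, 18+0) = 22
r[6] = max(2+22, 10+20, 7+12, 11+10, 18+2, 17+0) = 30
r[7] = max(2+30, 10+22, 7+20, …, 17+2, 29+0) = 32
r[8] = max(2+32, 10+30, 7+22, …, 29+2, 32+0) = 40
r[9] = max(2+40, 10+32, 7+30, …, 32+2, 41+0) = 42
r[10] = max(2+42, 10+40, 7+32, …, 41+2, 20+0) = 50
Maximum revenue is 50.
Now minimize piece count subject to staying optimal: for each k, pieces[k] = 1 + min over i with p[i]+r[k−i]=r[k] of pieces[k−i].
pieces[7] = 4
pieces[8] = 4
pieces[9] = 5
pieces[10] = 5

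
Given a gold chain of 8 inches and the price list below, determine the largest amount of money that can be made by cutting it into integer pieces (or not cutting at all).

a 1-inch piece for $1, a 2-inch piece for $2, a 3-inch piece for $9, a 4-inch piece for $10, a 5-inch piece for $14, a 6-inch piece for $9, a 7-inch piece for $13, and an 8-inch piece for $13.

Let best[k] be the best obtainable value from length k. For each k, try every first piece i and keep the best of price[i] + best[k−i].
best[1] = 1
best[2] = 2  (first piece 1, then best[1]=1)
best[3] = 9
best[4] = 10  (first piece 1, then best[3]=9)
best[5] = 14
best[6] = 18  (first piece 3, then best[3]=9)
best[7] = 19  (first piece 1, then best[6]=18)
best[8] = 23  (first piece 3, then best[5]=14)
One optimal cutting: 5 + 3 → $14 + $9 = $23.

23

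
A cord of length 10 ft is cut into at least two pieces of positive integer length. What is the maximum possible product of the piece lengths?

36

Fill m[k] for k=2..10: at each k try every first piece i and multiply by the better of (k−i) uncut or m[k−i].
Small cases: m[2]=1, m[3]=2.
m[4] = 2×max(2,1) = 2×2 = 4
m[5] = 2×max(3,2) = 2×3 = 6
m[6] = 3×max(3,2) = 3×3 = 9
m[7] = 2×max(5,6) = 2×6 = 12
m[8] = 2×max(6,9) = 2×9 = 18
m[9] = 3×max(6,9) = 3×9 = 27
m[10] = 2×max(8,18) = 2×18 = 36
One optimal split: 3 + 3 + 2 + 2; product 3×3×2×2 = 36.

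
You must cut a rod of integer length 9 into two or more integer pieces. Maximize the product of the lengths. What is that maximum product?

Define g[k] = max over 1≤i<k of i · max(k−i, g[k−i]); the inner max lets the remainder stay uncut if that's better.
g[2] = 1*max(1,0) = 1*1 = 1
g[3] = 1*max(2,1) = 1*2 = 2
g[4] = 2*max(2,1) = 2*2 = 4
g[5] = 2*max(3,2) = 2*3 = 6
g[6] = 3*max(3,2) = 3*3 = 9
g[7] = 2*max(5,6) = 2*6 = 12
g[8] = 2*max(6,9) = 2*9 = 18
g[9] = 3*max(6,9) = 3*9 = 27
One optimal split: 3 + 3 + 3; product 3*3*3 = 27.

27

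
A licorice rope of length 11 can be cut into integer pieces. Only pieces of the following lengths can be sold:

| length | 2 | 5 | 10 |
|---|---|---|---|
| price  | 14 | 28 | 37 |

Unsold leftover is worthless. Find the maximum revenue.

Build f[k] bottom-up: f[k] = max over allowed piece i of (p[i] + f[k−i]).
f[1] = 0
f[2] = 14
f[3] = 14
f[4] = 28  (first piece 2, then f[2]=14)
f[5] = max(14+14, 28+0) = 28
f[6] = max(14+28, 28+0) = 42
f[7] = max(14+28, 28+14) = 42
f[8] = max(14+42, 28+14) = 56
f[9] = max(14+42, 28+28) = 56
f[10] = max(14+56, 28+28, 37+0) = 70
f[11] = max(14+56, 28+42, 37+0) = 70
One optimal cutting: pieces 2 + 2 + 2 + 2 + 2 with 1 cm of scrap → ¢70.

70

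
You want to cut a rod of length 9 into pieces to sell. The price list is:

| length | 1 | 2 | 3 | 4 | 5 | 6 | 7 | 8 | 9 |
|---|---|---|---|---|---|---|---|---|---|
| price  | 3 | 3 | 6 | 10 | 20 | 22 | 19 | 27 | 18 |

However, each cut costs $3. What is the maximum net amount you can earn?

Let net[k] be the best obtainable value from length k. For each k, try every first piece i and keep the best of price[i] + net[k−i] minus the 3 cut fee when i<k.
net[1] = 3
net[2] = max(3+3-3, 3+0) = 3
net[3] = max(3+3-3, 3+3-3, 6+0) = 6
net[4] = max(3+6-3, 3+3-3, 6+3-3, 10+0) = 10
net[5] = max(3+10-3, 3+6-3, 6+3-3, 10+3-3, 20+0) = 20
net[6] = max(3+20-3, 3+10-3, 6+6-3, 10+3-3, 20+3-3, 22+0) = 22
net[7] = max(3+22-3, 3+20-3, 6+10-3, …, 22+3-3, 19+0) = 22
net[8] = max(3+22-3, 3+22-3, 6+20-3, …, 19+3-3, 27+0) = 27
net[9] = max(3+27-3, 3+22-3, 6+22-3, …, 27+3-3, 18+0) = 27
One optimal plan: pieces 8 + 1 (1 cut) → $30 − $3 = $27.

27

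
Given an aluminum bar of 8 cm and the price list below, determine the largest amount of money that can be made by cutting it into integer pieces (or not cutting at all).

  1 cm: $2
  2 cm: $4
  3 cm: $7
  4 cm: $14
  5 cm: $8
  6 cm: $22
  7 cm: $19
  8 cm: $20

28

Let r[k] be the best obtainable value from length k. For each k, try every first piece i and keep the best of price[i] + r[k−i].
r[1] = 2
r[2] = max(2+2, 4+0) = 4
r[3] = max(2+4, 4+2, 7+0) = 7
r[4] = max(2+7, 4+4, 7+2, 14+0) = 14
r[5] = max(2+14, 4+7, 7+4, 14+2, 8+0) = 16
r[6] = max(2+16, 4+14, 7+7, 14+4, 8+2, 22+0) = 22
r[7] = max(2+22, 4+16, 7+14, …, 22+2, 19+0) = 24
r[8] = max(2+24, 4+22, 7+16, …, 19+2, 20+0) = 28
One optimal cutting: 4 + 4 → $14 + $14 = $28.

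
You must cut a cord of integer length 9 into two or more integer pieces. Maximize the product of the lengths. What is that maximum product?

27

Let f[k] be the best product for length k (with at least one cut). For each first piece i, the rest contributes max(k−i, f[k−i]).
f[2] = 1·max(1,0) = 1·1 = 1
f[3] = 1·max(2,1) = 1·2 = 2
f[4] = 2·max(2,1) = 2·2 = 4
f[5] = 2·max(3,2) = 2·3 = 6
f[6] = 3·max(3,2) = 3·3 = 9
f[7] = 2·max(5,6) = 2·6 = 12
f[8] = 2·max(6,9) = 2·9 = 18
f[9] = 3·max(6,9) = 3·9 = 27
One optimal split: 3 + 3 + 3; product 3·3·3 = 27.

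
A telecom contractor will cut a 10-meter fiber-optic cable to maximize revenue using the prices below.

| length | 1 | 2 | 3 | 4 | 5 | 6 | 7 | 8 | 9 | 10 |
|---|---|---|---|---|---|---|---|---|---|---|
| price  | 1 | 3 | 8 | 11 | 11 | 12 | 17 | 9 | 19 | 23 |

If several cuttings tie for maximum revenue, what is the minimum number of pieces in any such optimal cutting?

3

Build r[k] bottom-up: r[k] = max over allowed piece i of (p[i] + r[k−i]).
r[1] = 1
r[2] = 3
r[3] = 8
r[4] = 11
r[5] = 12  (first piece 1, then r[4]=11)
r[6] = 16  (first piece 3, then r[3]=8)
r[7] = 19  (first piece 3, then r[4]=11)
r[8] = 22  (first piece 4, then r[4]=11)
r[9] = 24  (first piece 3, then r[6]=16)
r[10] = 27  (first piece 3, then r[7]=19)
Maximum revenue is $27.
Now minimize piece count subject to staying optimal: for each k, pieces[k] = 1 + min over i with p[i]+r[k−i]=r[k] of pieces[k−i].
pieces[7] = 2
pieces[8] = 2
pieces[9] = 3
pieces[10] = 3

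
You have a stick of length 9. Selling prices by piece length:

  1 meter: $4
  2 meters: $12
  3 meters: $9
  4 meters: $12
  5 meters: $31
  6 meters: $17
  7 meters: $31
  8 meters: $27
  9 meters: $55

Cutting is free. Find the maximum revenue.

Build v[k] bottom-up: v[k] = max over allowed piece i of (p[i] + v[k−i]).
v[1] = 4
v[2] = 12
v[3] = 16  (first piece 1, then v[2]=12)
v[4] = 24  (first piece 2, then v[2]=12)
v[5] = 31
v[6] = 36  (first piece 2, then v[4]=24)
v[7] = 43  (first piece 2, then v[5]=31)
v[8] = 48  (first piece 2, then v[6]=36)
v[9] = 55  (first piece 2, then v[7]=43)
One optimal cutting: 5 + 2 + 2 → $31 + $12 + $12 = $55.

55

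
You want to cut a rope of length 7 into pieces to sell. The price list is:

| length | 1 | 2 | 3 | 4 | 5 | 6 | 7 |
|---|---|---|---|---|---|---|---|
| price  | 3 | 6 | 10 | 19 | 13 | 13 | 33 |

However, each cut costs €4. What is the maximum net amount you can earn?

33

Consider every possible first cut. net[k] is the best of p[i]+net[k−i] over all sellable i≤k, charging 4 whenever i<k.
net[1] = 3
net[2] = max(3+3-4, 6+0) = 6
net[3] = max(3+6-4, 6+3-4, 10+0) = 10
net[4] = max(3+10-4, 6+6-4, 10+3-4, 19+0) = 19
net[5] = max(3+19-4, 6+10-4, 10+6-4, 19+3-4, 13+0) = 18
net[6] = max(3+18-4, 6+19-4, 10+10-4, 19+6-4, 13+3-4, 13+0) = 21
net[7] = max(3+21-4, 6+18-4, 10+19-4, …, 13+3-4, 33+0) = 33
Best is to make no cuts and sell whole for €33.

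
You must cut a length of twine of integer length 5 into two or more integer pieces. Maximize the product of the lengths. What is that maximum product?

Define prod[k] = max over 1≤i<k of i · max(k−i, prod[k−i]); the inner max lets the remainder stay uncut if that's better.
prod[2] = 1*max(1,0) = 1*1 = 1
prod[3] = max(1*2, 2*1) = 2
prod[4] = max(1*3, 2*2, 3*1) = 4
prod[5] = max(1*4, 2*3, 3*2, 4*1) = 6
One optimal split: 3 + 2; product 3*2 = 6.

6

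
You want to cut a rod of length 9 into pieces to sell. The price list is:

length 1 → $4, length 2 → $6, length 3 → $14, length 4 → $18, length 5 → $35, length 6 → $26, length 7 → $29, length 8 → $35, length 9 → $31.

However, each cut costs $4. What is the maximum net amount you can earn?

49

Consider every possible first cut. v[k] is the best of p[i]+v[k−i] over all sellable i≤k, charging 4 whenever i<k.
v[1] = 4
v[2] = max(4+4-4, 6+0) = 6
v[3] = max(4+6-4, 6+4-4, 14+0) = 14
v[4] = max(4+14-4, 6+6-4, 14+4-4, 18+0) = 18
v[5] = max(4+18-4, 6+14-4, 14+6-4, 18+4-4, 35+0) = 35
v[6] = max(4+35-4, 6+18-4, 14+14-4, 18+6-4, 35+4-4, 26+0) = 35
v[7] = max(4+35-4, 6+35-4, 14+18-4, …, 26+4-4, 29+0) = 37
v[8] = max(4+37-4, 6+35-4, 14+35-4, …, 29+4-4, 35+0) = 45
v[9] = max(4+45-4, 6+37-4, 14+35-4, …, 35+4-4, 31+0) = 49
One optimal plan: pieces 5 + 4 (1 cut) → $53 − $4 = $49.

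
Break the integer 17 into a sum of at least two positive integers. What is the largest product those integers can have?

486

Define P[k] = max over 1≤i<k of i · max(k−i, P[k−i]); the inner max lets the remainder stay uncut if that's better.
P[2] = 1*max(1,0) = 1*1 = 1
P[3] = 1*max(2,1) = 1*2 = 2
P[4] = 2*max(2,1) = 2*2 = 4
P[5] = 2*max(3,2) = 2*3 = 6
P[6] = 3*max(3,2) = 3*3 = 9
P[7] = 2*max(5,6) = 2*6 = 12
P[8] = 2*max(6,9) = 2*9 = 18
P[9] = 3*max(6,9) = 3*9 = 27
P[10] = 2*max(8,18) = 2*18 = 36
P[11] = 2*max(9,27) = 2*27 = 54
P[12] = 3*max(9,27) = 3*27 = 81
P[13] = 2*max(11,54) = 2*54 = 108
P[14] = 2*max(12,81) = 2*81 = 162
P[15] = 3*max(12,81) = 3*81 = 243
P[16] = 2*max(14,162) = 2*162 = 324
P[17] = 2*max(15,243) = 2*243 = 486
One optimal split: 3 + 3 + 3 + 3 + 3 + 2; product 3*3*3*3*3*2 = 486.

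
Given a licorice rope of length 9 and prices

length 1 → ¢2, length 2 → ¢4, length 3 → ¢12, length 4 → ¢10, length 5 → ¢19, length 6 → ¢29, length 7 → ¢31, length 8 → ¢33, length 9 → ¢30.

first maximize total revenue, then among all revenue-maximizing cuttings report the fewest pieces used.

Consider every possible first cut. r[k] is the best of p[i]+r[k−i] over all sellable i≤k.
r[1] = 2
r[2] = max(2+2, 4+0) = 4
r[3] = max(2+4, 4+2, 12+0) = 12
r[4] = max(2+12, 4+4, 12+2, 10+0) = 14
r[5] = max(2+14, 4+12, 12+4, 10+2, 19+0) = 19
r[6] = max(2+19, 4+14, 12+12, 10+4, 19+2, 29+0) = 29
r[7] = max(2+29, 4+19, 12+14, …, 29+2, 31+0) = 31
r[8] = max(2+31, 4+29, 12+19, …, 31+2, 33+0) = 33
r[9] = max(2+33, 4+31, 12+29, …, 33+2, 30+0) = 41
Maximum revenue is ¢41.
Now minimize piece count subject to staying optimal: for each k, pieces[k] = 1 + min over i with p[i]+r[k−i]=r[k] of pieces[k−i].
pieces[6] = 1
pieces[7] = 1
pieces[8] = 1
pieces[9] = 2

2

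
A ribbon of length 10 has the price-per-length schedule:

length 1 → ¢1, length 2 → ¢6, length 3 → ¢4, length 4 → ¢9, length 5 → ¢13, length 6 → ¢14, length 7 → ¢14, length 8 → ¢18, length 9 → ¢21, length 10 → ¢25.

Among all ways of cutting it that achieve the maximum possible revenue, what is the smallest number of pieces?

5

Build r[k] bottom-up: r[k] = max over allowed piece i of (p[i] + r[k−i]).
r[1] = 1
r[2] = max(1+1, 6+0) = 6
r[3] = max(1+6, 6+1, 4+0) = 7
r[4] = max(1+7, 6+6, 4+1, 9+0) = 12
r[5] = max(1+12, 6+7, 4+6, 9+1, 13+0) = 13
r[6] = max(1+13, 6+12, 4+7, 9+6, 13+1, 14+0) = 18
r[7] = max(1+18, 6+13, 4+12, …, 14+1, 14+0) = 19
r[8] = max(1+19, 6+18, 4+13, …, 14+1, 18+0) = 24
r[9] = max(1+24, 6+19, 4+18, …, 18+1, 21+0) = 25
r[10] = max(1+25, 6+24, 4+19, …, 21+1, 25+0) = 30
Maximum revenue is ¢30.
Now minimize piece count subject to staying optimal: for each k, pieces[k] = 1 + min over i with p[i]+r[k−i]=r[k] of pieces[k−i].
pieces[7] = 2
pieces[8] = 4
pieces[9] = 3
pieces[10] = 5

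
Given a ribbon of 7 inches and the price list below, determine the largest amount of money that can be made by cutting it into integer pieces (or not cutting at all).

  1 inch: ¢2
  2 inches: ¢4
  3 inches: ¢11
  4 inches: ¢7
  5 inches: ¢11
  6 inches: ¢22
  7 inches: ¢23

Let r[k] be the best obtainable value from length k. For each k, try every first piece i and keep the best of price[i] + r[k−i].
r[1] = 2
r[2] = 4  (first piece 1, then r[1]=2)
r[3] = 11
r[4] = 13  (first piece 1, then r[3]=11)
r[5] = 15  (first piece 1, then r[4]=13)
r[6] = 22  (first piece 3, then r[3]=11)
r[7] = 24  (first piece 1, then r[6]=22)
One optimal cutting: 3 + 3 + 1 → ¢11 + ¢11 + ¢2 = ¢24.

24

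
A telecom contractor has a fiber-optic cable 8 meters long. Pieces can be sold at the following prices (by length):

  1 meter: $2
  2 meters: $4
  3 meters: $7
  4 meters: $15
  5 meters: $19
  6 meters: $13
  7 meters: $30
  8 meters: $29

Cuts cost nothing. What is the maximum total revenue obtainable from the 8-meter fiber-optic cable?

Build R[k] bottom-up: R[k] = max over allowed piece i of (p[i] + R[k−i]).
R[1] = 2
R[2] = 4  (first piece 1, then R[1]=2)
R[3] = 7
R[4] = 15
R[5] = 19
R[6] = 21  (first piece 1, then R[5]=19)
R[7] = 30
R[8] = 32  (first piece 1, then R[7]=30)
One optimal cutting: 7 + 1 → $30 + $2 = $32.

32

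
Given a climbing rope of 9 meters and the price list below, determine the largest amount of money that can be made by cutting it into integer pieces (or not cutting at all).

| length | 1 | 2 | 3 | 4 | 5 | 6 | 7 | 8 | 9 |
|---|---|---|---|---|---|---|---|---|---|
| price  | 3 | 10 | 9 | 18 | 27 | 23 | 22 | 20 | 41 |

Let R[k] be the best obtainable value from length k. For each k, try every first piece i and keep the best of price[i] + R[k−i].
R[1] = 3
R[2] = max(3+3, 10+0) = 10
R[3] = max(3+10, 10+3, 9+0) = 13
R[4] = max(3+13, 10+10, 9+3, 18+0) = 20
R[5] = max(3+20, 10+13, 9+10, 18+3, 27+0) = 27
R[6] = max(3+27, 10+20, 9+13, 18+10, 27+3, 23+0) = 30
R[7] = max(3+30, 10+27, 9+20, …, 23+3, 22+0) = 37
R[8] = max(3+37, 10+30, 9+27, …, 22+3, 20+0) = 40
R[9] = max(3+40, 10+37, 9+30, …, 20+3, 41+0) = 47
One optimal cutting: 5 + 2 + 2 → €27 + €10 + €10 = €47.

47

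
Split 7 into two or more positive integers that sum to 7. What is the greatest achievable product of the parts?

Let f[k] be the best product for length k (with at least one cut). For each first piece i, the rest contributes max(k−i, f[k−i]).
f[2] = 1*max(1,0) = 1*1 = 1
f[3] = 1*max(2,1) = 1*2 = 2
f[4] = 2*max(2,1) = 2*2 = 4
f[5] = 2*max(3,2) = 2*3 = 6
f[6] = 3*max(3,2) = 3*3 = 9
f[7] = 2*max(5,6) = 2*6 = 12
One optimal split: 3 + 2 + 2; product 3*2*2 = 12.

12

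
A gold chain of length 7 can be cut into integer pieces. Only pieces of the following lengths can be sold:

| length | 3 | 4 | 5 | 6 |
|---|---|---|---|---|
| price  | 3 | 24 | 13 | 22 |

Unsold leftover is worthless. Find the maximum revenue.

27

Let r[k] be the best obtainable value from length k. For each k, try every first piece i and keep the best of price[i] + r[k−i].
r[1] = 0
r[2] = 0
r[3] = 3
r[4] = max(3+0, 24+0) = 24
r[5] = max(3+0, 24+0, 13+0) = 24
r[6] = max(3+3, 24+0, 13+0, 22+0) = 24
r[7] = max(3+24, 24+3, 13+0, 22+0) = 27
One optimal cutting: 4 + 3 → $27.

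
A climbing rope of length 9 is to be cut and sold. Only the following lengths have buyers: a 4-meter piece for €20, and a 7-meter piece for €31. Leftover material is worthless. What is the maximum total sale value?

40

Consider every possible first cut. f[k] is the best of p[i]+f[k−i] over all sellable i≤k.
f[1] = 0
f[2] = 0
f[3] = 0
f[4] = 20
f[5] = 20
f[6] = 20
f[7] = max(20+0, 31+0) = 31
f[8] = max(20+20, 31+0) = 40
f[9] = max(20+20, 31+0) = 40
One optimal cutting: pieces 4 + 4 with 1 meter of scrap → €40.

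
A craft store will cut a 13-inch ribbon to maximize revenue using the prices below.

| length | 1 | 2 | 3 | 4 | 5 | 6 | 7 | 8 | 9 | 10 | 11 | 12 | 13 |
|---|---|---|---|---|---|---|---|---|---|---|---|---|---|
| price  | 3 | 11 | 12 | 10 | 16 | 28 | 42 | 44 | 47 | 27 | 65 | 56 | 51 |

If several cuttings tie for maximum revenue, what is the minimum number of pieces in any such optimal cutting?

2

Let r[k] be the best obtainable value from length k. For each k, try every first piece i and keep the best of price[i] + r[k−i].
r[1] = 3
r[2] = max(3+3, 11+0) = 11
r[3] = max(3+11, 11+3, 12+0) = 14
r[4] = max(3+14, 11+11, 12+3, 10+0) = 22
r[5] = max(3+22, 11+14, 12+11, 10+3, 16+0) = 25
r[6] = max(3+25, 11+22, 12+14, 10+11, 16+3, 28+0) = 33
r[7] = max(3+33, 11+25, 12+22, …, 28+3, 42+0) = 42
r[8] = max(3+42, 11+33, 12+25, …, 42+3, 44+0) = 45
r[9] = max(3+45, 11+42, 12+33, …, 44+3, 47+0) = 53
r[10] = max(3+53, 11+45, 12+42, …, 47+3, 27+0) = 56
r[11] = max(3+56, 11+53, 12+45, …, 27+3, 65+0) = 65
r[12] = max(3+65, 11+56, 12+53, …, 65+3, 56+0) = 68
r[13] = max(3+68, 11+65, 12+56, …, 56+3, 51+0) = 76
Maximum revenue is ¢76.
Now minimize piece count subject to staying optimal: for each k, pieces[k] = 1 + min over i with p[i]+r[k−i]=r[k] of pieces[k−i].
pieces[10] = 3
pieces[11] = 1
pieces[12] = 2
pieces[13] = 2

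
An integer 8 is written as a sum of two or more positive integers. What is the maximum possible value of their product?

Let g[k] be the best product for length k (with at least one cut). For each first piece i, the rest contributes max(k−i, g[k−i]).
g[2] = 1*max(1,0) = 1*1 = 1
g[3] = max(1*2, 2*1) = 2
g[4] = max(1*3, 2*2, 3*1) = 4
g[5] = max(1*4, 2*3, 3*2, 4*1) = 6
g[6] = max(1*6, 2*4, 3*3, 4*2, 5*1) = 9
g[7] = max(1*9, 2*6, 3*4, 4*3, 5*2, 6*1) = 12
g[8] = max(1*12, 2*9, 3*6, …, 6*2, 7*1) = 18
One optimal split: 3 + 3 + 2; product 3*3*2 = 18.

18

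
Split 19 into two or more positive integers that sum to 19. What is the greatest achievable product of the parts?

972

Define P[k] = max over 1≤i<k of i · max(k−i, P[k−i]); the inner max lets the remainder stay uncut if that's better.
P[2] = 1·max(1,0) = 1·1 = 1
P[3] = 1·max(2,1) = 1·2 = 2
P[4] = 2·max(2,1) = 2·2 = 4
P[5] = 2·max(3,2) = 2·3 = 6
P[6] = 3·max(3,2) = 3·3 = 9
P[7] = 2·max(5,6) = 2·6 = 12
P[8] = 2·max(6,9) = 2·9 = 18
P[9] = 3·max(6,9) = 3·9 = 27
P[10] = 2·max(8,18) = 2·18 = 36
P[11] = 2·max(9,27) = 2·27 = 54
P[12] = 3·max(9,27) = 3·27 = 81
P[13] = 2·max(11,54) = 2·54 = 108
P[14] = 2·max(12,81) = 2·81 = 162
P[15] = 3·max(12,81) = 3·81 = 243
P[16] = 2·max(14,162) = 2·162 = 324
P[17] = 2·max(15,243) = 2·243 = 486
P[18] = 3·max(15,243) = 3·243 = 729
P[19] = 2·max(17,486) = 2·486 = 972
One optimal split: 3 + 3 + 3 + 3 + 3 + 2 + 2; product 3·3·3·3·3·2·2 = 972.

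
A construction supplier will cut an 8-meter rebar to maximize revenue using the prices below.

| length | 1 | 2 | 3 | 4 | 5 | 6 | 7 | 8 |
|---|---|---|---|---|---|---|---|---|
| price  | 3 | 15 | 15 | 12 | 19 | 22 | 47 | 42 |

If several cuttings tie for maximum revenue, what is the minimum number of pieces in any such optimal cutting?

Build r[k] bottom-up: r[k] = max over allowed piece i of (p[i] + r[k−i]).
r[1] = 3
r[2] = max(3+3, 15+0) = 15
r[3] = max(3+15, 15+3, 15+0) = 18
r[4] = max(3+18, 15+15, 15+3, 12+0) = 30
r[5] = max(3+30, 15+18, 15+15, 12+3, 19+0) = 33
r[6] = max(3+33, 15+30, 15+18, 12+15, 19+3, 22+0) = 45
r[7] = max(3+45, 15+33, 15+30, …, 22+3, 47+0) = 48
r[8] = max(3+48, 15+45, 15+33, …, 47+3, 42+0) = 60
Maximum revenue is ₹60.
Now minimize piece count subject to staying optimal: for each k, pieces[k] = 1 + min over i with p[i]+r[k−i]=r[k] of pieces[k−i].
pieces[5] = 3
pieces[6] = 3
pieces[7] = 4
pieces[8] = 4

4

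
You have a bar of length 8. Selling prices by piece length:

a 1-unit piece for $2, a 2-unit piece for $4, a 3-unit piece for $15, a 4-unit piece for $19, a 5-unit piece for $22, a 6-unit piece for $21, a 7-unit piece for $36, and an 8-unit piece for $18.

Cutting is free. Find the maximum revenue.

38

Let R[k] be the best obtainable value from length k. For each k, try every first piece i and keep the best of price[i] + R[k−i].
R[1] = 2
R[2] = max(2+2, 4+0) = 4
R[3] = max(2+4, 4+2, 15+0) = 15
R[4] = max(2+15, 4+4, 15+2, 19+0) = 19
R[5] = max(2+19, 4+15, 15+4, 19+2, 22+0) = 22
R[6] = max(2+22, 4+19, 15+15, 19+4, 22+2, 21+0) = 30
R[7] = max(2+30, 4+22, 15+19, …, 21+2, 36+0) = 36
R[8] = max(2+36, 4+30, 15+22, …, 36+2, 18+0) = 38
One optimal cutting: 7 + 1 → $36 + $2 = $38.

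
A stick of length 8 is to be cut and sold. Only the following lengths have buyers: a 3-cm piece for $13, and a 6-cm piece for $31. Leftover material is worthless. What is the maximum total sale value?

31

Build best[k] bottom-up: best[k] = max over allowed piece i of (p[i] + best[k−i]).
best[1] = 0
best[2] = 0
best[3] = 13
best[4] = 13
best[5] = 13
best[6] = max(13+13, 31+0) = 31
best[7] = max(13+13, 31+0) = 31
best[8] = max(13+13, 31+0) = 31
One optimal cutting: pieces 6 with 2 cm of scrap → $31.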